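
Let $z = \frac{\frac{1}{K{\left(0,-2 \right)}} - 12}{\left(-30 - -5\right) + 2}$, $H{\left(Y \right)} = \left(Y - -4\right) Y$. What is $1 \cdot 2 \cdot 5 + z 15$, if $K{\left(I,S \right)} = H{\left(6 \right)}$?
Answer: $\frac{1639}{92} \approx 17.815$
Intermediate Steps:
$H{\left(Y \right)} = Y \left(4 + Y\right)$ ($H{\left(Y \right)} = \left(Y + 4\right) Y = \left(4 + Y\right) Y = Y \left(4 + Y\right)$)
$K{\left(I,S \right)} = 60$ ($K{\left(I,S \right)} = 6 \left(4 + 6\right) = 6 \cdot 10 = 60$)
$z = \frac{719}{1380}$ ($z = \frac{\frac{1}{60} - 12}{\left(-30 - -5\right) + 2} = \frac{\frac{1}{60} - 12}{\left(-30 + 5\right) + 2} = - \frac{719}{60 \left(-25 + 2\right)} = - \frac{719}{60 \left(-23\right)} = \left(- \frac{719}{60}\right) \left(- \frac{1}{23}\right) = \frac{719}{1380} \approx 0.52101$)
$1 \cdot 2 \cdot 5 + z 15 = 1 \cdot 2 \cdot 5 + \frac{719}{1380} \cdot 15 = 2 \cdot 5 + \frac{719}{92} = 10 + \frac{719}{92} = \frac{1639}{92}$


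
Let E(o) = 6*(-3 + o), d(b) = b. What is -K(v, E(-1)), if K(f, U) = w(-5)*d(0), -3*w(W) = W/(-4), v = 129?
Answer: 0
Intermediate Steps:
w(W) = W/12 (w(W) = -W/(3*(-4)) = -W*(-1)/(3*4) = -(-1)*W/12 = W/12)
E(o) = -18 + 6*o
K(f, U) = 0 (K(f, U) = ((1/12)*(-5))*0 = -5/12*0 = 0)
-K(v, E(-1)) = -1*0 = 0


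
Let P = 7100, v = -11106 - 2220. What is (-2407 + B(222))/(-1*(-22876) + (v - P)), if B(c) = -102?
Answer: -2509/2450 ≈ -1.0241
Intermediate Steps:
v = -13326
(-2407 + B(222))/(-1*(-22876) + (v - P)) = (-2407 - 102)/(-1*(-22876) + (-13326 - 1*7100)) = -2509/(22876 + (-13326 - 7100)) = -2509/(22876 - 20426) = -2509/2450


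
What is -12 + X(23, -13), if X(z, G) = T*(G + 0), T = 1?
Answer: -25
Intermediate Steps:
X(z, G) = G (X(z, G) = 1*(G + 0) = 1*G = G)
-12 + X(23, -13) = -12 - 13 = -25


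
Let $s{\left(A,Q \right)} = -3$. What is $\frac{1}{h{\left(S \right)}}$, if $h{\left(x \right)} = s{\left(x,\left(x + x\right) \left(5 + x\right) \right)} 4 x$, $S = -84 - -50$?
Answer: $\frac{1}{408} \approx 0.002451$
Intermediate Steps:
$S = -34$ ($S = -84 + 50 = -34$)
$h{\left(x \right)} = - 12 x$ ($h{\left(x \right)} = \left(-3\right) 4 x = - 12 x$)
$\frac{1}{h{\left(S \right)}} = \frac{1}{\left(-12\right) \left(-34\right)} = \frac{1}{408}$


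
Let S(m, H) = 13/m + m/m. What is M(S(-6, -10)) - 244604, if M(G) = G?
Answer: -1467631/6 ≈ -2.4461e+5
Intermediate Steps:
S(m, H) = 1 + 13/m (S(m, H) = 13/m + 1 = 1 + 13/m)
M(S(-6, -10)) - 244604 = (13 - 6)/(-6) - 244604 = -⅙*7 - 244604 = -7/6 - 244604 = -1467631/6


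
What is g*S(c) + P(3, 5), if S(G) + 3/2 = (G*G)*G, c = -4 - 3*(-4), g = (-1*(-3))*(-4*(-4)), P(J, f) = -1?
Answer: 24503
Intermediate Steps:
g = 48 (g = 3*16 = 48)
c = 8 (c = -4 + 12 = 8)
S(G) = -3/2 + G**3 (S(G) = -3/2 + (G*G)*G = -3/2 + G**2*G = -3/2 + G**3)
g*S(c) + P(3, 5) = 48*(-3/2 + 8**3) - 1 = 48*(-3/2 + 512) - 1 = 48*(1021/2) - 1 = 24504 - 1 = 24503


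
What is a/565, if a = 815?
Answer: 163/113 ≈ 1.4425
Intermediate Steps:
a/565 = 815/565 = 815*(1/565) = 163/113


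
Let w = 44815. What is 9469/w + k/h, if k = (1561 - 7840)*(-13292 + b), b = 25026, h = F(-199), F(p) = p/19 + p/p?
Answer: 2091184377221/268890 ≈ 7.7771e+6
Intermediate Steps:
F(p) = 1 + p/19 (F(p) = p*(1/19) + 1 = p/19 + 1 = 1 + p/19)
h = -180/19 (h = 1 + (1/19)*(-199) = 1 - 199/19 = -180/19 ≈ -9.4737)
k = -73677786 (k = (1561 - 7840)*(-13292 + 25026) = -6279*11734 = -73677786)
9469/w + k/h = 9469/44815 - 73677786/(-180/19) = 9469*(1/44815) - 73677786*(-19/180) = 9469/44815 + 233312989/30 = 2091184377221/268890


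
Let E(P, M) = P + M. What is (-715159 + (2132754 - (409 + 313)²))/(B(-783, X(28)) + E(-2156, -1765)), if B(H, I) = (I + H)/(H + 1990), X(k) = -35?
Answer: -1081847377/4733465 ≈ -228.55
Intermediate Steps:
E(P, M) = M + P
B(H, I) = (H + I)/(1990 + H)
(-715159 + (2132754 - (409 + 313)²))/(B(-783, X(28)) + E(-2156, -1765)) = (-715159 + (2132754 - (409 + 313)²))/((-783 - 35)/(1990 - 783) + (-1765 - 2156)) = (-715159 + (2132754 - 1*722²))/(-818/1207 - 3921) = (-715159 + (2132754 - 1*521284))/((1/1207)*(-818) - 3921) = (-715159 + (2132754 - 521284))/(-818/1207 - 3921) = (-715159 + 1611470)/(-4733465/1207) = 896311*(-1207/4733465) = -1081847377/4733465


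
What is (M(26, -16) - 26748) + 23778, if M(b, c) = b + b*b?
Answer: -2268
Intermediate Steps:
M(b, c) = b + b²
(M(26, -16) - 26748) + 23778 = (26*(1 + 26) - 26748) + 23778 = (26*27 - 26748) + 23778 = (702 - 26748) + 23778 = -26046 + 23778 = -2268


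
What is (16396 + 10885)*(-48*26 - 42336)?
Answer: -1189015104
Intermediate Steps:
(16396 + 10885)*(-48*26 - 42336) = 27281*(-1248 - 42336) = 27281*(-43584) = -1189015104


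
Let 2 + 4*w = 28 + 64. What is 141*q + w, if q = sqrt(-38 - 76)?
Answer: 45/2 + 141*I*sqrt(114) ≈ 22.5 + 1505.5*I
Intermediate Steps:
q = I*sqrt(114) (q = sqrt(-114) = I*sqrt(114) ≈ 10.677*I)
w = 45/2 (w = -1/2 + (28 + 64)/4 = -1/2 + (1/4)*92 = -1/2 + 23 = 45/2 ≈ 22.500)
141*q + w = 141*(I*sqrt(114)) + 45/2 = 141*I*sqrt(114) + 45/2 = 45/2 + 141*I*sqrt(114)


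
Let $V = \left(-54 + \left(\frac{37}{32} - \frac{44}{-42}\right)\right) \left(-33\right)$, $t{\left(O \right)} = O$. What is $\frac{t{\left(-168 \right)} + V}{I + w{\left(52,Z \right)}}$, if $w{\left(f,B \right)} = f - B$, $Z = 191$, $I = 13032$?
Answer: $\frac{345245}{2888032} \approx 0.11954$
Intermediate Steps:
$V = \frac{382877}{224}$ ($V = \left(-54 + \left(37 \cdot \frac{1}{32} - - \frac{22}{21}\right)\right) \left(-33\right) = \left(-54 + \left(\frac{37}{32} + \frac{22}{21}\right)\right) \left(-33\right) = \left(-54 + \frac{1481}{672}\right) \left(-33\right) = \left(- \frac{34807}{672}\right) \left(-33\right) = \frac{382877}{224} \approx 1709.3$)
$\frac{t{\left(-168 \right)} + V}{I + w{\left(52,Z \right)}} = \frac{-168 + \frac{382877}{224}}{13032 + \left(52 - 191\right)} = \frac{345245}{224 \left(13032 + \left(52 - 191\right)\right)} = \frac{345245}{224 \left(13032 - 139\right)} = \frac{345245}{224 \cdot 12893} = \frac{345245}{224} \cdot \frac{1}{12893} = \frac{345245}{2888032}$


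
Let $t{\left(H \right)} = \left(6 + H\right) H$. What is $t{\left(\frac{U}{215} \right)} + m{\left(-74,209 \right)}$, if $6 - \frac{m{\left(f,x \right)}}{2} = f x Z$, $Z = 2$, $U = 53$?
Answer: $\frac{2860289279}{46225} \approx 61878.0$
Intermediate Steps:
$m{\left(f,x \right)} = 12 - 4 f x$ ($m{\left(f,x \right)} = 12 - 2 f x 2 = 12 - 2 \cdot 2 f x = 12 - 4 f x$)
$t{\left(H \right)} = H \left(6 + H\right)$
$t{\left(\frac{U}{215} \right)} + m{\left(-74,209 \right)} = \frac{53}{215} \left(6 + \frac{53}{215}\right) - \left(-12 - 61864\right) = 53 \cdot \frac{1}{215} \left(6 + 53 \cdot \frac{1}{215}\right) + \left(12 + 61864\right) = \frac{53 \left(6 + \frac{53}{215}\right)}{215} + 61876 = \frac{53}{215} \cdot \frac{1343}{215} + 61876 = \frac{71179}{46225} + 61876 = \frac{2860289279}{46225}$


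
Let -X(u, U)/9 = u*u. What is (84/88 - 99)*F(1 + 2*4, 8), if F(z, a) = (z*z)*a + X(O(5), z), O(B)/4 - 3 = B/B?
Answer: 1785996/11 ≈ 1.6236e+5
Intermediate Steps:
O(B) = 16 (O(B) = 12 + 4*(B/B) = 12 + 4*1 = 12 + 4 = 16)
X(u, U) = -9*u² (X(u, U) = -9*u*u = -9*u²)
F(z, a) = -2304 + a*z² (F(z, a) = (z*z)*a - 9*16² = z²*a - 9*256 = a*z² - 2304 = -2304 + a*z²)
(84/88 - 99)*F(1 + 2*4, 8) = (84/88 - 99)*(-2304 + 8*(1 + 2*4)²) = (84*(1/88) - 99)*(-2304 + 8*(1 + 8)²) = (21/22 - 99)*(-2304 + 8*9²) = -2157*(-2304 + 8*81)/22 = -2157*(-2304 + 648)/22 = -2157/22*(-1656) = 1785996/11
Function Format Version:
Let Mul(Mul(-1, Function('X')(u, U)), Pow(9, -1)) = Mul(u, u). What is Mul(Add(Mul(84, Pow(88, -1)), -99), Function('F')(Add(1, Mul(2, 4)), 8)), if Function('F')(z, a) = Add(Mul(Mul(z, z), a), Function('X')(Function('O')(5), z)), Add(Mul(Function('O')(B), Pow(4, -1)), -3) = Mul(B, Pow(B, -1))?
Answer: Rational(1785996, 11) ≈ 1.6236e+5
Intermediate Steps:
Function('O')(B) = 16 (Function('O')(B) = Add(12, Mul(4, Mul(B, Pow(B, -1)))) = Add(12, Mul(4, 1)) = Add(12, 4) = 16)
Function('X')(u, U) = Mul(-9, Pow(u, 2)) (Function('X')(u, U) = Mul(-9, Mul(u, u)) = Mul(-9, Pow(u, 2)))
Function('F')(z, a) = Add(-2304, Mul(a, Pow(z, 2))) (Function('F')(z, a) = Add(Mul(Mul(z, z), a), Mul(-9, Pow(16, 2))) = Add(Mul(Pow(z, 2), a), Mul(-9, 256)) = Add(Mul(a, Pow(z, 2)), -2304) = Add(-2304, Mul(a, Pow(z, 2))))
Mul(Add(Mul(84, Pow(88, -1)), -99), Function('F')(Add(1, Mul(2, 4)), 8)) = Mul(Add(Mul(84, Pow(88, -1)), -99), Add(-2304, Mul(8, Pow(Add(1, Mul(2, 4)), 2)))) = Mul(Add(Mul(84, Rational(1, 88)), -99), Add(-2304, Mul(8, Pow(Add(1, 8), 2)))) = Mul(Add(Rational(21, 22), -99), Add(-2304, Mul(8, Pow(9, 2)))) = Mul(Rational(-2157, 22), Add(-2304, Mul(8, 81))) = Mul(Rational(-2157, 22), Add(-2304, 648)) = Mul(Rational(-2157, 22), -1656) = Rational(1785996, 11)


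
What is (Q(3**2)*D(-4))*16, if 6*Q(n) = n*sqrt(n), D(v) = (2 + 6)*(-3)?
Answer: -1728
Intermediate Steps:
D(v) = -24 (D(v) = 8*(-3) = -24)
Q(n) = n**(3/2)/6 (Q(n) = (n*sqrt(n))/6 = n**(3/2)/6)
(Q(3**2)*D(-4))*16 = (((3**2)**(3/2)/6)*(-24))*16 = ((9**(3/2)/6)*(-24))*16 = (((1/6)*27)*(-24))*16 = ((9/2)*(-24))*16 = -108*16 = -1728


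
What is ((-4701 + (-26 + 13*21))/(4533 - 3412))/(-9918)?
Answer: 2227/5559039 ≈ 0.00040061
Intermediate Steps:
((-4701 + (-26 + 13*21))/(4533 - 3412))/(-9918) = ((-4701 + (-26 + 273))/1121)*(-1/9918) = ((-4701 + 247)*(1/1121))*(-1/9918) = -4454*1/1121*(-1/9918) = -4454/1121*(-1/9918) = 2227/5559039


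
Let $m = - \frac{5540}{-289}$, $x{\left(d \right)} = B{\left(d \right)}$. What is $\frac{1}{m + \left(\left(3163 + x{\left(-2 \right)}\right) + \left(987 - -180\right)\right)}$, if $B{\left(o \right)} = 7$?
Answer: $\frac{289}{1258933} \approx 0.00022956$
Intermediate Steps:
$x{\left(d \right)} = 7$
$m = \frac{5540}{289}$ ($m = \left(-5540\right) \left(- \frac{1}{289}\right) = \frac{5540}{289} \approx 19.17$)
$\frac{1}{m + \left(\left(3163 + x{\left(-2 \right)}\right) + \left(987 - -180\right)\right)} = \frac{1}{\frac{5540}{289} + \left(\left(3163 + 7\right) + \left(987 - -180\right)\right)} = \frac{1}{\frac{5540}{289} + \left(3170 + \left(987 + 180\right)\right)} = \frac{1}{\frac{5540}{289} + \left(3170 + 1167\right)} = \frac{1}{\frac{5540}{289} + 4337} = \frac{1}{\frac{1258933}{289}} = \frac{289}{1258933}$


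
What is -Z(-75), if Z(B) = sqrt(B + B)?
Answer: -5*I*sqrt(6) ≈ -12.247*I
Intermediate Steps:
Z(B) = sqrt(2)*sqrt(B) (Z(B) = sqrt(2*B) = sqrt(2)*sqrt(B))
-Z(-75) = -sqrt(2)*sqrt(-75) = -sqrt(2)*5*I*sqrt(3) = -5*I*sqrt(6)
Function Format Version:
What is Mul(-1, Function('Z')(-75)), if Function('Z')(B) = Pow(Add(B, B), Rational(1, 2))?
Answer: Mul(-5, I, Pow(6, Rational(1, 2))) ≈ Mul(-12.247, I)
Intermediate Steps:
Function('Z')(B) = Mul(Pow(2, Rational(1, 2)), Pow(B, Rational(1, 2))) (Function('Z')(B) = Pow(Mul(2, B), Rational(1, 2)) = Mul(Pow(2, Rational(1, 2)), Pow(B, Rational(1, 2))))
Mul(-1, Function('Z')(-75)) = Mul(-1, Mul(Pow(2, Rational(1, 2)), Pow(-75, Rational(1, 2)))) = Mul(-1, Mul(Pow(2, Rational(1, 2)), Mul(5, I, Pow(3, Rational(1, 2))))) = Mul(-1, Mul(5, I, Pow(6, Rational(1, 2)))) = Mul(-5, I, Pow(6, Rational(1, 2)))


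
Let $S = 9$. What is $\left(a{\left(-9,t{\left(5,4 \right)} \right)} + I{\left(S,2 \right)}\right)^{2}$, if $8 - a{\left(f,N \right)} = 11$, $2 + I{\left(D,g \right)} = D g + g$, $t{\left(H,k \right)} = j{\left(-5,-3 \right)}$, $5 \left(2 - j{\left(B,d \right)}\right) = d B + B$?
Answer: $225$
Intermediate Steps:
$j{\left(B,d \right)} = 2 - \frac{B}{5} - \frac{B d}{5}$ ($j{\left(B,d \right)} = 2 - \frac{d B + B}{5} = 2 - \frac{B d + B}{5} = 2 - \frac{B + B d}{5} = 2 - \left(\frac{B}{5} + \frac{B d}{5}\right) = 2 - \frac{B}{5} - \frac{B d}{5}$)
$t{\left(H,k \right)} = 0$ ($t{\left(H,k \right)} = 2 - -1 - \left(-1\right) \left(-3\right) = 2 + 1 - 3 = 0$)
$I{\left(D,g \right)} = -2 + g + D g$ ($I{\left(D,g \right)} = -2 + \left(D g + g\right) = -2 + \left(g + D g\right) = -2 + g + D g$)
$a{\left(f,N \right)} = -3$ ($a{\left(f,N \right)} = 8 - 11 = -3$)
$\left(a{\left(-9,t{\left(5,4 \right)} \right)} + I{\left(S,2 \right)}\right)^{2} = \left(-3 + \left(-2 + 2 + 9 \cdot 2\right)\right)^{2} = \left(-3 + \left(-2 + 2 + 18\right)\right)^{2} = \left(-3 + 18\right)^{2} = 15^{2} = 225$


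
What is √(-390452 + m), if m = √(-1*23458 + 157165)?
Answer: √(-390452 + √133707) ≈ 624.57*I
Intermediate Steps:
m = √133707 (m = √(-23458 + 157165) = √133707 ≈ 365.66)
√(-390452 + m) = √(-390452 + √133707)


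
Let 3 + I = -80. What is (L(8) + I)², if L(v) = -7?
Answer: 8100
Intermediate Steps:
I = -83 (I = -3 - 80 = -83)
(L(8) + I)² = (-7 - 83)² = (-90)² = 8100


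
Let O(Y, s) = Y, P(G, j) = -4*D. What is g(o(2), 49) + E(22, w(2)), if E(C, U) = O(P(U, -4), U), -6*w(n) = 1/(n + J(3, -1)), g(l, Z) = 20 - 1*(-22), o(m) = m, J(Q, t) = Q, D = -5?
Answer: 62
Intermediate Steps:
g(l, Z) = 42 (g(l, Z) = 20 + 22 = 42)
P(G, j) = 20 (P(G, j) = -4*(-5) = 20)
w(n) = -1/(6*(3 + n)) (w(n) = -1/(6*(n + 3)) = -1/(6*(3 + n)))
E(C, U) = 20
g(o(2), 49) + E(22, w(2)) = 42 + 20 = 62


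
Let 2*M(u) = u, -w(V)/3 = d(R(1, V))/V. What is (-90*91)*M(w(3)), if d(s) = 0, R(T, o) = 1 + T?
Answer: 0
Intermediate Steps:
w(V) = 0 (w(V) = -0/V = -3*0 = 0)
M(u) = u/2
(-90*91)*M(w(3)) = (-90*91)*((½)*0) = -8190*0 = 0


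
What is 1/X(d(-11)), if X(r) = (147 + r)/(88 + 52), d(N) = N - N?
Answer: 20/21 ≈ 0.95238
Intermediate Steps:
d(N) = 0
X(r) = 21/20 + r/140 (X(r) = (147 + r)/140 = (147 + r)*(1/140) = 21/20 + r/140)
1/X(d(-11)) = 1/(21/20 + (1/140)*0) = 1/(21/20 + 0) = 1/(21/20) = 20/21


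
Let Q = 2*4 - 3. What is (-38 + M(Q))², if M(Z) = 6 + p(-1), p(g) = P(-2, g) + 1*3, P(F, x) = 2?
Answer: 729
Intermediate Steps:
p(g) = 5 (p(g) = 2 + 1*3 = 2 + 3 = 5)
Q = 5 (Q = 8 - 3 = 5)
M(Z) = 11 (M(Z) = 6 + 5 = 11)
(-38 + M(Q))² = (-38 + 11)² = (-27)² = 729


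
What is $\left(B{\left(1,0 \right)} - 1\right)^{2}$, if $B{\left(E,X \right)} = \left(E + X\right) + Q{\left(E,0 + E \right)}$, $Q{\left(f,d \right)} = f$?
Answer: $1$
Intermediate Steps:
$B{\left(E,X \right)} = X + 2 E$ ($B{\left(E,X \right)} = \left(E + X\right) + E = X + 2 E$)
$\left(B{\left(1,0 \right)} - 1\right)^{2} = \left(\left(0 + 2 \cdot 1\right) - 1\right)^{2} = \left(\left(0 + 2\right) - 1\right)^{2} = \left(2 - 1\right)^{2} = 1^{2} = 1$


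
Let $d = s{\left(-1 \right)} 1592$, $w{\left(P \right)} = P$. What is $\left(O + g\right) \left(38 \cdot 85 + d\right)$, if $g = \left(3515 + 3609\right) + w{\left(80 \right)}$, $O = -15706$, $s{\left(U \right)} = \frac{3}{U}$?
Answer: $13144092$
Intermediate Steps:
$g = 7204$ ($g = \left(3515 + 3609\right) + 80 = 7124 + 80 = 7204$)
$d = -4776$ ($d = \frac{3}{-1} \cdot 1592 = 3 \left(-1\right) 1592 = \left(-3\right) 1592 = -4776$)
$\left(O + g\right) \left(38 \cdot 85 + d\right) = \left(-15706 + 7204\right) \left(38 \cdot 85 - 4776\right) = - 8502 \left(3230 - 4776\right) = \left(-8502\right) \left(-1546\right) = 13144092$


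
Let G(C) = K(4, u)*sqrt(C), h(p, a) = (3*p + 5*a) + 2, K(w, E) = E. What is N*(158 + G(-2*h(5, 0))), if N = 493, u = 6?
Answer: 77894 + 2958*I*sqrt(34) ≈ 77894.0 + 17248.0*I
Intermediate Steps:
h(p, a) = 2 + 3*p + 5*a
G(C) = 6*sqrt(C)
N*(158 + G(-2*h(5, 0))) = 493*(158 + 6*sqrt(-2*(2 + 3*5 + 5*0))) = 493*(158 + 6*sqrt(-2*(2 + 15 + 0))) = 493*(158 + 6*sqrt(-2*17)) = 493*(158 + 6*sqrt(-34)) = 493*(158 + 6*(I*sqrt(34))) = 493*(158 + 6*I*sqrt(34)) = 77894 + 2958*I*sqrt(34)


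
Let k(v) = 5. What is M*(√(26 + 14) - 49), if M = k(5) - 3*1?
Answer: -98 + 4*√10 ≈ -85.351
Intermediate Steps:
M = 2 (M = 5 - 3*1 = 5 - 3 = 2)
M*(√(26 + 14) - 49) = 2*(√(26 + 14) - 49) = 2*(√40 - 49) = 2*(2*√10 - 49) = 2*(-49 + 2*√10) = -98 + 4*√10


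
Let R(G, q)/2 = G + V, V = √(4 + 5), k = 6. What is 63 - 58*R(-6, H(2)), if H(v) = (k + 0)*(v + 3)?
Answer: 411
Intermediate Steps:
H(v) = 18 + 6*v (H(v) = (6 + 0)*(v + 3) = 6*(3 + v) = 18 + 6*v)
V = 3 (V = √9 = 3)
R(G, q) = 6 + 2*G (R(G, q) = 2*(G + 3) = 2*(3 + G) = 6 + 2*G)
63 - 58*R(-6, H(2)) = 63 - 58*(6 + 2*(-6)) = 63 - 58*(6 - 12) = 63 - 58*(-6) = 63 + 348 = 411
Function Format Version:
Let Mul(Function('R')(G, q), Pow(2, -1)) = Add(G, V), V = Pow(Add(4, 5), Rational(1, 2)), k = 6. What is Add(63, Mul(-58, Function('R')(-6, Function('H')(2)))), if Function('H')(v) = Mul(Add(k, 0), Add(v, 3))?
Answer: 411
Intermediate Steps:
Function('H')(v) = Add(18, Mul(6, v)) (Function('H')(v) = Mul(Add(6, 0), Add(v, 3)) = Mul(6, Add(3, v)) = Add(18, Mul(6, v)))
V = 3 (V = Pow(9, Rational(1, 2)) = 3)
Function('R')(G, q) = Add(6, Mul(2, G)) (Function('R')(G, q) = Mul(2, Add(G, 3)) = Mul(2, Add(3, G)) = Add(6, Mul(2, G)))
Add(63, Mul(-58, Function('R')(-6, Function('H')(2)))) = Add(63, Mul(-58, Add(6, Mul(2, -6)))) = Add(63, Mul(-58, Add(6, -12))) = Add(63, Mul(-58, -6)) = Add(63, 348) = 411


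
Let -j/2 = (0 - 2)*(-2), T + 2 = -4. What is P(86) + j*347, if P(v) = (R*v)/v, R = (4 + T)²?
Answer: -2772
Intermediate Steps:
T = -6 (T = -2 - 4 = -6)
j = -8 (j = -2*(0 - 2)*(-2) = -(-4)*(-2) = -2*4 = -8)
R = 4 (R = (4 - 6)² = (-2)² = 4)
P(v) = 4 (P(v) = (4*v)/v = 4)
P(86) + j*347 = 4 - 8*347 = 4 - 2776 = -2772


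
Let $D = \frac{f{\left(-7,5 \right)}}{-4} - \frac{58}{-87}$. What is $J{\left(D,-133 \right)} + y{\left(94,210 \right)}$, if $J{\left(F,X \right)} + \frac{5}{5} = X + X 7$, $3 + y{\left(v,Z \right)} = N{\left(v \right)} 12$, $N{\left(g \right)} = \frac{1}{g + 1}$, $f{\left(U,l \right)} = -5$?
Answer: $- \frac{101448}{95} \approx -1067.9$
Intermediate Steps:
$N{\left(g \right)} = \frac{1}{1 + g}$
$y{\left(v,Z \right)} = -3 + \frac{12}{1 + v}$ ($y{\left(v,Z \right)} = -3 + \frac{1}{1 + v} 12 = -3 + \frac{12}{1 + v}$)
$D = \frac{23}{12}$ ($D = - \frac{5}{-4} - \frac{58}{-87} = \left(-5\right) \left(- \frac{1}{4}\right) - - \frac{2}{3} = \frac{5}{4} + \frac{2}{3} = \frac{23}{12} \approx 1.9167$)
$J{\left(F,X \right)} = -1 + 8 X$ ($J{\left(F,X \right)} = -1 + \left(X + X 7\right) = -1 + \left(X + 7 X\right) = -1 + 8 X$)
$J{\left(D,-133 \right)} + y{\left(94,210 \right)} = \left(-1 + 8 \left(-133\right)\right) + \frac{3 \left(3 - 94\right)}{1 + 94} = \left(-1 - 1064\right) + \frac{3 \left(3 - 94\right)}{95} = -1065 + 3 \cdot \frac{1}{95} \left(-91\right) = -1065 - \frac{273}{95} = - \frac{101448}{95}$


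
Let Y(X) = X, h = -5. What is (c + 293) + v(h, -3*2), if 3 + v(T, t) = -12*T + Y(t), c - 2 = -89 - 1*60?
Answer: 197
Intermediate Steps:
c = -147 (c = 2 + (-89 - 1*60) = 2 + (-89 - 60) = 2 - 149 = -147)
v(T, t) = -3 + t - 12*T (v(T, t) = -3 + (-12*T + t) = -3 + (t - 12*T) = -3 + t - 12*T)
(c + 293) + v(h, -3*2) = (-147 + 293) + (-3 - 3*2 - 12*(-5)) = 146 + (-3 - 6 + 60) = 146 + 51 = 197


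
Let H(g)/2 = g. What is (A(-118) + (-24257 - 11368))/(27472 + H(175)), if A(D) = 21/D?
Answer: -1401257/1094332 ≈ -1.2805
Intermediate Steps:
H(g) = 2*g
(A(-118) + (-24257 - 11368))/(27472 + H(175)) = (21/(-118) + (-24257 - 11368))/(27472 + 2*175) = (21*(-1/118) - 35625)/(27472 + 350) = (-21/118 - 35625)/27822 = -4203771/118*1/27822 = -1401257/1094332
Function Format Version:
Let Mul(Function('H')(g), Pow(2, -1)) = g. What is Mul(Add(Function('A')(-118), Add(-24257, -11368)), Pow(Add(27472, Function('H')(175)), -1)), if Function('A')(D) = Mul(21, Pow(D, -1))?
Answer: Rational(-1401257, 1094332) ≈ -1.2805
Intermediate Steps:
Function('H')(g) = Mul(2, g)
Mul(Add(Function('A')(-118), Add(-24257, -11368)), Pow(Add(27472, Function('H')(175)), -1)) = Mul(Add(Mul(21, Pow(-118, -1)), Add(-24257, -11368)), Pow(Add(27472, Mul(2, 175)), -1)) = Mul(Add(Mul(21, Rational(-1, 118)), -35625), Pow(Add(27472, 350), -1)) = Mul(Add(Rational(-21, 118), -35625), Pow(27822, -1)) = Mul(Rational(-4203771, 118), Rational(1, 27822)) = Rational(-1401257, 1094332)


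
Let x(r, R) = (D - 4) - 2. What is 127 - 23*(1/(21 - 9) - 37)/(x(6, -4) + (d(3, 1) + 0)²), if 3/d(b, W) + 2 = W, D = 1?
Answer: 16285/48 ≈ 339.27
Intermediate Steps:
x(r, R) = -5 (x(r, R) = (1 - 4) - 2 = -3 - 2 = -5)
d(b, W) = 3/(-2 + W)
127 - 23*(1/(21 - 9) - 37)/(x(6, -4) + (d(3, 1) + 0)²) = 127 - 23*(1/(21 - 9) - 37)/(-5 + (3/(-2 + 1) + 0)²) = 127 - 23*(1/12 - 37)/(-5 + (3/(-1) + 0)²) = 127 - 23*(1/12 - 37)/(-5 + (3*(-1) + 0)²) = 127 - (-10189)/(12*(-5 + (-3 + 0)²)) = 127 - (-10189)/(12*(-5 + (-3)²)) = 127 - (-10189)/(12*(-5 + 9)) = 127 - (-10189)/(12*4) = 127 - 23*(-443/48) = 127 + 10189/48 = 16285/48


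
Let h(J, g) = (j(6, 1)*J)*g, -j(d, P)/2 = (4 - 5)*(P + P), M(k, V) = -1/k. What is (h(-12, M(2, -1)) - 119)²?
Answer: 9025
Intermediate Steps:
j(d, P) = 4*P (j(d, P) = -2*(4 - 5)*(P + P) = -(-2)*2*P = -(-4)*P = 4*P)
h(J, g) = 4*J*g (h(J, g) = ((4*1)*J)*g = (4*J)*g = 4*J*g)
(h(-12, M(2, -1)) - 119)² = (4*(-12)*(-1/2) - 119)² = (4*(-12)*(-1*½) - 119)² = (4*(-12)*(-½) - 119)² = (24 - 119)² = (-95)² = 9025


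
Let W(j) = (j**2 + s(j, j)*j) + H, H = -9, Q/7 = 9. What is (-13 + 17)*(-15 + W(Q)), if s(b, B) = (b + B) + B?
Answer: 63408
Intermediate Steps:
Q = 63 (Q = 7*9 = 63)
s(b, B) = b + 2*B (s(b, B) = (B + b) + B = b + 2*B)
W(j) = -9 + 4*j**2 (W(j) = (j**2 + (j + 2*j)*j) - 9 = (j**2 + (3*j)*j) - 9 = (j**2 + 3*j**2) - 9 = 4*j**2 - 9 = -9 + 4*j**2)
(-13 + 17)*(-15 + W(Q)) = (-13 + 17)*(-15 + (-9 + 4*63**2)) = 4*(-15 + (-9 + 4*3969)) = 4*(-15 + (-9 + 15876)) = 4*(-15 + 15867) = 4*15852 = 63408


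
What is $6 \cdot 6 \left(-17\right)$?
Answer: $-612$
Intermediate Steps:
$6 \cdot 6 \left(-17\right) = 36 \left(-17\right) = -612$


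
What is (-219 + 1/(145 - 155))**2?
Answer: 4800481/100 ≈ 48005.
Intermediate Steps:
(-219 + 1/(145 - 155))**2 = (-219 + 1/(-10))**2 = (-219 - 1/10)**2 = (-2191/10)**2 = 4800481/100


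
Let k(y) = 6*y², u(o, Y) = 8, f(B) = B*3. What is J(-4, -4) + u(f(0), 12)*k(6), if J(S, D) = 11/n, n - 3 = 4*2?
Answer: 1729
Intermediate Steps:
f(B) = 3*B
n = 11 (n = 3 + 4*2 = 3 + 8 = 11)
J(S, D) = 1 (J(S, D) = 11/11 = 11*(1/11) = 1)
J(-4, -4) + u(f(0), 12)*k(6) = 1 + 8*(6*6²) = 1 + 8*(6*36) = 1 + 8*216 = 1 + 1728 = 1729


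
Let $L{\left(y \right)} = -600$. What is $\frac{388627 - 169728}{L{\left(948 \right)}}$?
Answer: $- \frac{218899}{600} \approx -364.83$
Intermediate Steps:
$\frac{388627 - 169728}{L{\left(948 \right)}} = \frac{388627 - 169728}{-600} = 218899 \left(- \frac{1}{600}\right) = - \frac{218899}{600}$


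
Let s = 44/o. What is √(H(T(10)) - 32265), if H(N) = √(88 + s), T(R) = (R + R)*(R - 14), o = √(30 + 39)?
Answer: √(-153613665 + 138*√759*√(138 + √69))/69 ≈ 179.6*I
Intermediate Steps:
o = √69 ≈ 8.3066
s = 44*√69/69 (s = 44/(√69) = 44*(√69/69) = 44*√69/69 ≈ 5.2970)
T(R) = 2*R*(-14 + R) (T(R) = (2*R)*(-14 + R) = 2*R*(-14 + R))
H(N) = √(88 + 44*√69/69)
√(H(T(10)) - 32265) = √(2*√(104742 + 759*√69)/69 - 32265) = √(-32265 + 2*√(104742 + 759*√69)/69)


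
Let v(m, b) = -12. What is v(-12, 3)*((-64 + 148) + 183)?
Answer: -3204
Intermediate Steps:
v(-12, 3)*((-64 + 148) + 183) = -12*((-64 + 148) + 183) = -12*(84 + 183) = -12*267 = -3204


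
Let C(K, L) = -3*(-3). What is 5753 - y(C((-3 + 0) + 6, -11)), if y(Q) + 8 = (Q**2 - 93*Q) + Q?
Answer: 6508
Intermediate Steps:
C(K, L) = 9
y(Q) = -8 + Q**2 - 92*Q (y(Q) = -8 + ((Q**2 - 93*Q) + Q) = -8 + (Q**2 - 92*Q) = -8 + Q**2 - 92*Q)
5753 - y(C((-3 + 0) + 6, -11)) = 5753 - (-8 + 9**2 - 92*9) = 5753 - (-8 + 81 - 828) = 5753 - 1*(-755) = 5753 + 755 = 6508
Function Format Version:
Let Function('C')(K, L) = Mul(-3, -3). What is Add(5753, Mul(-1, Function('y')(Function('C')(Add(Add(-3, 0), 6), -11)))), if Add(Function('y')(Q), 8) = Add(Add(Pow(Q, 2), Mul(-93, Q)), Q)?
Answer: 6508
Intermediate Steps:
Function('C')(K, L) = 9
Function('y')(Q) = Add(-8, Pow(Q, 2), Mul(-92, Q)) (Function('y')(Q) = Add(-8, Add(Add(Pow(Q, 2), Mul(-93, Q)), Q)) = Add(-8, Add(Pow(Q, 2), Mul(-92, Q))) = Add(-8, Pow(Q, 2), Mul(-92, Q)))
Add(5753, Mul(-1, Function('y')(Function('C')(Add(Add(-3, 0), 6), -11)))) = Add(5753, Mul(-1, Add(-8, Pow(9, 2), Mul(-92, 9)))) = Add(5753, Mul(-1, Add(-8, 81, -828))) = Add(5753, Mul(-1, -755)) = Add(5753, 755) = 6508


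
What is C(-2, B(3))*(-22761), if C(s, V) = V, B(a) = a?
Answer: -68283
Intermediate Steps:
C(-2, B(3))*(-22761) = 3*(-22761) = -68283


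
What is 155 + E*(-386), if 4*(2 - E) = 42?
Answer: 3436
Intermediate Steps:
E = -17/2 (E = 2 - ¼*42 = 2 - 21/2 = -17/2 ≈ -8.5000)
155 + E*(-386) = 155 - 17/2*(-386) = 155 + 3281 = 3436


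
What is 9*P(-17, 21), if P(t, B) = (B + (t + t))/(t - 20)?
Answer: 117/37 ≈ 3.1622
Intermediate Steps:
P(t, B) = (B + 2*t)/(-20 + t)
9*P(-17, 21) = 9*((21 + 2*(-17))/(-20 - 17)) = 9*((21 - 34)/(-37)) = 9*(-1/37*(-13)) = 9*(13/37) = 117/37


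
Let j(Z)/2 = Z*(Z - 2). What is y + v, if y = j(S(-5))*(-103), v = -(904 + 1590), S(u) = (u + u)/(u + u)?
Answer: -2288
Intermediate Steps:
S(u) = 1 (S(u) = (2*u)/((2*u)) = (2*u)*(1/(2*u)) = 1)
j(Z) = 2*Z*(-2 + Z) (j(Z) = 2*(Z*(Z - 2)) = 2*(Z*(-2 + Z)) = 2*Z*(-2 + Z))
v = -2494 (v = -1*2494 = -2494)
y = 206 (y = (2*1*(-2 + 1))*(-103) = (2*1*(-1))*(-103) = -2*(-103) = 206)
y + v = 206 - 2494 = -2288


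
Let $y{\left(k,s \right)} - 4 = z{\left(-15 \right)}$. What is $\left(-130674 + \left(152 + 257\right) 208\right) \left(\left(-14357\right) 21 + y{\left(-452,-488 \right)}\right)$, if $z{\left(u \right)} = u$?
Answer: $13749367816$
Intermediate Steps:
$y{\left(k,s \right)} = -11$ ($y{\left(k,s \right)} = 4 - 15 = -11$)
$\left(-130674 + \left(152 + 257\right) 208\right) \left(\left(-14357\right) 21 + y{\left(-452,-488 \right)}\right) = \left(-130674 + \left(152 + 257\right) 208\right) \left(\left(-14357\right) 21 - 11\right) = \left(-130674 + 409 \cdot 208\right) \left(-301497 - 11\right) = \left(-130674 + 85072\right) \left(-301508\right) = \left(-45602\right) \left(-301508\right) = 13749367816$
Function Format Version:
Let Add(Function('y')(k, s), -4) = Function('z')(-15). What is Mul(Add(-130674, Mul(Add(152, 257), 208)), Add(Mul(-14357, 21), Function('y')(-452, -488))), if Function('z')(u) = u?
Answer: 13749367816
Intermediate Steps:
Function('y')(k, s) = -11 (Function('y')(k, s) = Add(4, -15) = -11)
Mul(Add(-130674, Mul(Add(152, 257), 208)), Add(Mul(-14357, 21), Function('y')(-452, -488))) = Mul(Add(-130674, Mul(Add(152, 257), 208)), Add(Mul(-14357, 21), -11)) = Mul(Add(-130674, Mul(409, 208)), Add(-301497, -11)) = Mul(Add(-130674, 85072), -301508) = Mul(-45602, -301508) = 13749367816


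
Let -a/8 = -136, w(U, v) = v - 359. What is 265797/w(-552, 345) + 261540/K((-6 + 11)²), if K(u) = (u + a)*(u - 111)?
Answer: -605838543/31906 ≈ -18988.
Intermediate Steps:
w(U, v) = -359 + v
a = 1088 (a = -8*(-136) = 1088)
K(u) = (-111 + u)*(1088 + u) (K(u) = (u + 1088)*(u - 111) = (1088 + u)*(-111 + u) = (-111 + u)*(1088 + u))
265797/w(-552, 345) + 261540/K((-6 + 11)²) = 265797/(-359 + 345) + 261540/(-120768 + ((-6 + 11)²)² + 977*(-6 + 11)²) = 265797/(-14) + 261540/(-120768 + (5²)² + 977*5²) = 265797*(-1/14) + 261540/(-120768 + 25² + 977*25) = -37971/2 + 261540/(-120768 + 625 + 24425) = -37971/2 + 261540/(-95718) = -37971/2 + 261540*(-1/95718) = -37971/2 - 43590/15953 = -605838543/31906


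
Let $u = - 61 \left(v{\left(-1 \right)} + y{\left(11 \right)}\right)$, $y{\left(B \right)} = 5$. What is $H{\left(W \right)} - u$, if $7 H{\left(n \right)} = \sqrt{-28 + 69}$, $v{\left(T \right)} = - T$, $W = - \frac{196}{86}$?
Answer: $366 + \frac{\sqrt{41}}{7} \approx 366.91$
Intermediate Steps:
$W = - \frac{98}{43}$ ($W = \left(-196\right) \frac{1}{86} = - \frac{98}{43} \approx -2.2791$)
$H{\left(n \right)} = \frac{\sqrt{41}}{7}$ ($H{\left(n \right)} = \frac{\sqrt{-28 + 69}}{7} = \frac{\sqrt{41}}{7}$)
$u = -366$ ($u = - 61 \left(\left(-1\right) \left(-1\right) + 5\right) = - 61 \left(1 + 5\right) = \left(-61\right) 6 = -366$)
$H{\left(W \right)} - u = \frac{\sqrt{41}}{7} - -366 = \frac{\sqrt{41}}{7} + 366 = 366 + \frac{\sqrt{41}}{7}$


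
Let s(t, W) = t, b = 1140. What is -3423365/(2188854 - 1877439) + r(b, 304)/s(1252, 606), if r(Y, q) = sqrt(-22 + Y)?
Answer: -684673/62283 + sqrt(1118)/1252 ≈ -10.966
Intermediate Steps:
-3423365/(2188854 - 1877439) + r(b, 304)/s(1252, 606) = -3423365/(2188854 - 1877439) + sqrt(-22 + 1140)/1252 = -3423365/311415 + sqrt(1118)*(1/1252) = -3423365*1/311415 + sqrt(1118)/1252 = -684673/62283 + sqrt(1118)/1252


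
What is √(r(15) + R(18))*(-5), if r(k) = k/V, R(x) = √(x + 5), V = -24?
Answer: -5*√(-10 + 16*√23)/4 ≈ -10.211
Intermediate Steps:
R(x) = √(5 + x)
r(k) = -k/24 (r(k) = k/(-24) = k*(-1/24) = -k/24)
√(r(15) + R(18))*(-5) = √(-1/24*15 + √(5 + 18))*(-5) = √(-5/8 + √23)*(-5) = -5*√(-5/8 + √23)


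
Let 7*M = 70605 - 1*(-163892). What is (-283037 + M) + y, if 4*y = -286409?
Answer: -8991911/28 ≈ -3.2114e+5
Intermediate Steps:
y = -286409/4 (y = (¼)*(-286409) = -286409/4 ≈ -71602.)
M = 234497/7 (M = (70605 - 1*(-163892))/7 = (70605 + 163892)/7 = (⅐)*234497 = 234497/7 ≈ 33500.)
(-283037 + M) + y = (-283037 + 234497/7) - 286409/4 = -1746762/7 - 286409/4 = -8991911/28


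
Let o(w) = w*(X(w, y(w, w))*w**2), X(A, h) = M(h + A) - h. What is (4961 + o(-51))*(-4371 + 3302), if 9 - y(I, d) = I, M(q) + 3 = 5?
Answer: -8229930611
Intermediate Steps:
M(q) = 2 (M(q) = -3 + 5 = 2)
y(I, d) = 9 - I
X(A, h) = 2 - h
o(w) = w**3*(-7 + w) (o(w) = w*((2 - (9 - w))*w**2) = w*((2 + (-9 + w))*w**2) = w*((-7 + w)*w**2) = w*(w**2*(-7 + w)) = w**3*(-7 + w))
(4961 + o(-51))*(-4371 + 3302) = (4961 + (-51)**3*(-7 - 51))*(-4371 + 3302) = (4961 - 132651*(-58))*(-1069) = (4961 + 7693758)*(-1069) = 7698719*(-1069) = -8229930611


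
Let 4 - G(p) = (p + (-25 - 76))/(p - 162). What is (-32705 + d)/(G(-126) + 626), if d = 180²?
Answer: -87840/181213 ≈ -0.48473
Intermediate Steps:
d = 32400
G(p) = 4 - (-101 + p)/(-162 + p) (G(p) = 4 - (p + (-25 - 76))/(p - 162) = 4 - (p - 101)/(-162 + p) = 4 - (-101 + p)/(-162 + p))
(-32705 + d)/(G(-126) + 626) = (-32705 + 32400)/((-547 + 3*(-126))/(-162 - 126) + 626) = -305/((-547 - 378)/(-288) + 626) = -305/(-1/288*(-925) + 626) = -305/(925/288 + 626) = -305/181213/288 = -305*288/181213 = -87840/181213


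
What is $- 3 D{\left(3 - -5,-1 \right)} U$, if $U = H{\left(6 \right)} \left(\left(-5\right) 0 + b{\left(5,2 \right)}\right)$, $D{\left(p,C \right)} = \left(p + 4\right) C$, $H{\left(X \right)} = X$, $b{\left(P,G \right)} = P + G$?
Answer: $1512$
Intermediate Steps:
$b{\left(P,G \right)} = G + P$
$D{\left(p,C \right)} = C \left(4 + p\right)$ ($D{\left(p,C \right)} = \left(4 + p\right) C = C \left(4 + p\right)$)
$U = 42$ ($U = 6 \left(\left(-5\right) 0 + \left(2 + 5\right)\right) = 6 \left(0 + 7\right) = 6 \cdot 7 = 42$)
$- 3 D{\left(3 - -5,-1 \right)} U = - 3 \left(- (4 + \left(3 - -5\right))\right) 42 = - 3 \left(- (4 + \left(3 + 5\right))\right) 42 = - 3 \left(- (4 + 8)\right) 42 = - 3 \left(\left(-1\right) 12\right) 42 = \left(-3\right) \left(-12\right) 42 = 36 \cdot 42 = 1512$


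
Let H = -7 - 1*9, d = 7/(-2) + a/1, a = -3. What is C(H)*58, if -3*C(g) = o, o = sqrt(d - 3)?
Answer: -29*I*sqrt(38)/3 ≈ -59.589*I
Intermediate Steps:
d = -13/2 (d = 7/(-2) - 3/1 = 7*(-1/2) - 3*1 = -7/2 - 3 = -13/2 ≈ -6.5000)
o = I*sqrt(38)/2 (o = sqrt(-13/2 - 3) = sqrt(-19/2) = I*sqrt(38)/2 ≈ 3.0822*I)
H = -16 (H = -7 - 9 = -16)
C(g) = -I*sqrt(38)/6
C(H)*58 = -I*sqrt(38)/6*58 = -29*I*sqrt(38)/3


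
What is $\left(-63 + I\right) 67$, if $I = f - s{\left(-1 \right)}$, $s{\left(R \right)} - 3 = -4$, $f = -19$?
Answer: $-5427$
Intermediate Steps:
$s{\left(R \right)} = -1$ ($s{\left(R \right)} = 3 - 4 = -1$)
$I = -18$ ($I = -19 - -1 = -19 + 1 = -18$)
$\left(-63 + I\right) 67 = \left(-63 - 18\right) 67 = \left(-81\right) 67 = -5427$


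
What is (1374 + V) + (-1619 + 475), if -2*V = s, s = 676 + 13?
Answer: -229/2 ≈ -114.50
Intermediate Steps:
s = 689
V = -689/2 (V = -½*689 = -689/2 ≈ -344.50)
(1374 + V) + (-1619 + 475) = (1374 - 689/2) + (-1619 + 475) = 2059/2 - 1144 = -229/2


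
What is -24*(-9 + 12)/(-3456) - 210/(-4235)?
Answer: 409/5808 ≈ 0.070420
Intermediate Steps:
-24*(-9 + 12)/(-3456) - 210/(-4235) = -24*3*(-1/3456) - 210*(-1/4235) = -72*(-1/3456) + 6/121 = 1/48 + 6/121 = 409/5808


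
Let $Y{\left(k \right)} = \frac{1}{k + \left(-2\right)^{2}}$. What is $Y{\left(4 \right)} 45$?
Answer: $\frac{45}{8} \approx 5.625$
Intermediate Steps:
$Y{\left(k \right)} = \frac{1}{4 + k}$ ($Y{\left(k \right)} = \frac{1}{k + 4} = \frac{1}{4 + k}$)
$Y{\left(4 \right)} 45 = \frac{1}{4 + 4} \cdot 45 = \frac{1}{8} \cdot 45 = \frac{45}{8}$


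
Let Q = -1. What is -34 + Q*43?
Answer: -77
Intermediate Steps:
-34 + Q*43 = -34 - 1*43 = -34 - 43 = -77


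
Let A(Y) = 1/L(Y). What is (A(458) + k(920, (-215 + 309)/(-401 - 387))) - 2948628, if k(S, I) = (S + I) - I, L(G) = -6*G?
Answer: -8100301585/2748 ≈ -2.9477e+6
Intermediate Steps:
A(Y) = -1/(6*Y) (A(Y) = 1/(-6*Y) = -1/(6*Y))
k(S, I) = S (k(S, I) = (I + S) - I = S)
(A(458) + k(920, (-215 + 309)/(-401 - 387))) - 2948628 = (-1/6/458 + 920) - 2948628 = (-1/6*1/458 + 920) - 2948628 = (-1/2748 + 920) - 2948628 = 2528159/2748 - 2948628 = -8100301585/2748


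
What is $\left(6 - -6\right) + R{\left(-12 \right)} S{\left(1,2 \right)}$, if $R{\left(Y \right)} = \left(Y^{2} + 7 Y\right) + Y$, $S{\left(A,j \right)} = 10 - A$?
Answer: $444$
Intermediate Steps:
$R{\left(Y \right)} = Y^{2} + 8 Y$
$\left(6 - -6\right) + R{\left(-12 \right)} S{\left(1,2 \right)} = \left(6 - -6\right) + - 12 \left(8 - 12\right) \left(10 - 1\right) = \left(6 + 6\right) + \left(-12\right) \left(-4\right) \left(10 - 1\right) = 12 + 48 \cdot 9 = 12 + 432 = 444$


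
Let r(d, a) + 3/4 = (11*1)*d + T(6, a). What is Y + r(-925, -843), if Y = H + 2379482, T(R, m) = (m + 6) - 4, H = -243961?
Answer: 8498017/4 ≈ 2.1245e+6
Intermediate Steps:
T(R, m) = 2 + m (T(R, m) = (6 + m) - 4 = 2 + m)
Y = 2135521 (Y = -243961 + 2379482 = 2135521)
r(d, a) = 5/4 + a + 11*d (r(d, a) = -¾ + ((11*1)*d + (2 + a)) = -¾ + (11*d + (2 + a)) = -¾ + (2 + a + 11*d) = 5/4 + a + 11*d)
Y + r(-925, -843) = 2135521 + (5/4 - 843 + 11*(-925)) = 2135521 + (5/4 - 843 - 10175) = 2135521 - 44067/4 = 8498017/4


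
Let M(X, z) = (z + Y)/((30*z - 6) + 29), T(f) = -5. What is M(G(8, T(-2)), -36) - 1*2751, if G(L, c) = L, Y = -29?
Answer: -2907742/1057 ≈ -2750.9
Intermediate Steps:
M(X, z) = (-29 + z)/(23 + 30*z) (M(X, z) = (z - 29)/((30*z - 6) + 29) = (-29 + z)/((-6 + 30*z) + 29) = (-29 + z)/(23 + 30*z))
M(G(8, T(-2)), -36) - 1*2751 = (-29 - 36)/(23 + 30*(-36)) - 1*2751 = -65/(23 - 1080) - 2751 = -65/(-1057) - 2751 = -1/1057*(-65) - 2751 = 65/1057 - 2751 = -2907742/1057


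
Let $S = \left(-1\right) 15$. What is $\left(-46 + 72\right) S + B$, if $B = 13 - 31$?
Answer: $-408$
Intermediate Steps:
$S = -15$
$B = -18$ ($B = 13 - 31 = -18$)
$\left(-46 + 72\right) S + B = \left(-46 + 72\right) \left(-15\right) - 18 = 26 \left(-15\right) - 18 = -390 - 18 = -408$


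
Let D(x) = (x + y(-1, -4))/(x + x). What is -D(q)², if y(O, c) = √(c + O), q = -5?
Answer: -⅕ + I*√5/10 ≈ -0.2 + 0.22361*I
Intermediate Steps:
y(O, c) = √(O + c)
D(x) = (x + I*√5)/(2*x) (D(x) = (x + √(-1 - 4))/(x + x) = (x + √(-5))/((2*x)) = (x + I*√5)*(1/(2*x)) = (x + I*√5)/(2*x))
-D(q)² = -((½)*(-5 + I*√5)/(-5))² = -((½)*(-⅕)*(-5 + I*√5))² = -(½ - I*√5/10)²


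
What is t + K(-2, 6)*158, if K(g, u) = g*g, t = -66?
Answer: 566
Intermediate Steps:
K(g, u) = g²
t + K(-2, 6)*158 = -66 + (-2)²*158 = -66 + 4*158 = -66 + 632 = 566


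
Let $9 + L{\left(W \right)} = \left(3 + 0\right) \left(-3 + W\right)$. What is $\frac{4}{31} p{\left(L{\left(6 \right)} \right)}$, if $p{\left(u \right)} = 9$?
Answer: $\frac{36}{31} \approx 1.1613$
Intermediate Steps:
$L{\left(W \right)} = -18 + 3 W$ ($L{\left(W \right)} = -9 + \left(3 + 0\right) \left(-3 + W\right) = -9 + 3 \left(-3 + W\right) = -9 + \left(-9 + 3 W\right) = -18 + 3 W$)
$\frac{4}{31} p{\left(L{\left(6 \right)} \right)} = \frac{4}{31} \cdot 9 = \frac{36}{31}$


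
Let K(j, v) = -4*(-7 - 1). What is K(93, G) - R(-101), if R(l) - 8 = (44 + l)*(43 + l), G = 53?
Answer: -3282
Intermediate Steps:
K(j, v) = 32 (K(j, v) = -4*(-8) = 32)
R(l) = 8 + (43 + l)*(44 + l) (R(l) = 8 + (44 + l)*(43 + l) = 8 + (43 + l)*(44 + l))
K(93, G) - R(-101) = 32 - (1900 + (-101)² + 87*(-101)) = 32 - (1900 + 10201 - 8787) = 32 - 1*3314 = 32 - 3314 = -3282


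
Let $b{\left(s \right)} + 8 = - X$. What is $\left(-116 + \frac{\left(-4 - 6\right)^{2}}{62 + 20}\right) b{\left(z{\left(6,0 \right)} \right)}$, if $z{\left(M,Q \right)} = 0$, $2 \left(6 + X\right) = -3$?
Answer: $\frac{2353}{41} \approx 57.39$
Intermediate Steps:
$X = - \frac{15}{2}$ ($X = -6 + \frac{1}{2} \left(-3\right) = -6 - \frac{3}{2} = - \frac{15}{2} \approx -7.5$)
$b{\left(s \right)} = - \frac{1}{2}$ ($b{\left(s \right)} = -8 - - \frac{15}{2} = -8 + \frac{15}{2} = - \frac{1}{2}$)
$\left(-116 + \frac{\left(-4 - 6\right)^{2}}{62 + 20}\right) b{\left(z{\left(6,0 \right)} \right)} = \left(-116 + \frac{\left(-4 - 6\right)^{2}}{62 + 20}\right) \left(- \frac{1}{2}\right) = \left(-116 + \frac{\left(-10\right)^{2}}{82}\right) \left(- \frac{1}{2}\right) = \left(-116 + 100 \cdot \frac{1}{82}\right) \left(- \frac{1}{2}\right) = \left(-116 + \frac{50}{41}\right) \left(- \frac{1}{2}\right) = \left(- \frac{4706}{41}\right) \left(- \frac{1}{2}\right) = \frac{2353}{41}$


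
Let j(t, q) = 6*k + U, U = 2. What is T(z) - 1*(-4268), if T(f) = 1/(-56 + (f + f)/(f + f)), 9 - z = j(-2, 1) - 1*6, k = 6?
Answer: 234739/55 ≈ 4268.0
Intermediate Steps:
j(t, q) = 38 (j(t, q) = 6*6 + 2 = 36 + 2 = 38)
z = -23 (z = 9 - (38 - 1*6) = 9 - (38 - 6) = 9 - 1*32 = 9 - 32 = -23)
T(f) = -1/55 (T(f) = 1/(-56 + (2*f)/((2*f))) = 1/(-56 + (2*f)*(1/(2*f))) = 1/(-56 + 1) = 1/(-55) = -1/55)
T(z) - 1*(-4268) = -1/55 - 1*(-4268) = -1/55 + 4268 = 234739/55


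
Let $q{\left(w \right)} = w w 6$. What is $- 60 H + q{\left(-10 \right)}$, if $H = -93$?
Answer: $6180$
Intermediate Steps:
$q{\left(w \right)} = 6 w^{2}$ ($q{\left(w \right)} = w^{2} \cdot 6 = 6 w^{2}$)
$- 60 H + q{\left(-10 \right)} = \left(-60\right) \left(-93\right) + 6 \left(-10\right)^{2} = 5580 + 6 \cdot 100 = 5580 + 600 = 6180$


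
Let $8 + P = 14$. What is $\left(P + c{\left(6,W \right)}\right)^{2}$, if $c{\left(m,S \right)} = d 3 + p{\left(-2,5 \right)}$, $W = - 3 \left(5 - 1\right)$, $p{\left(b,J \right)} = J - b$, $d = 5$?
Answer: $784$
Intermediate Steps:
$P = 6$ ($P = -8 + 14 = 6$)
$W = -12$ ($W = \left(-3\right) 4 = -12$)
$c{\left(m,S \right)} = 22$ ($c{\left(m,S \right)} = 5 \cdot 3 + \left(5 - -2\right) = 15 + \left(5 + 2\right) = 15 + 7 = 22$)
$\left(P + c{\left(6,W \right)}\right)^{2} = \left(6 + 22\right)^{2} = 28^{2} = 784$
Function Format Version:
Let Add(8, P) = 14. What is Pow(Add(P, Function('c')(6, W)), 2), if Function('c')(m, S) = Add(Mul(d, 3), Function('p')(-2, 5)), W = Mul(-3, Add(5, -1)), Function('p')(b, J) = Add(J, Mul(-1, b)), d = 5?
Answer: 784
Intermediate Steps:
P = 6 (P = Add(-8, 14) = 6)
W = -12 (W = Mul(-3, 4) = -12)
Function('c')(m, S) = 22 (Function('c')(m, S) = Add(Mul(5, 3), Add(5, Mul(-1, -2))) = Add(15, Add(5, 2)) = Add(15, 7) = 22)
Pow(Add(P, Function('c')(6, W)), 2) = Pow(Add(6, 22), 2) = Pow(28, 2) = 784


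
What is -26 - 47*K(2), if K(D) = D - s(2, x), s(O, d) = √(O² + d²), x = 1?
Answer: -120 + 47*√5 ≈ -14.905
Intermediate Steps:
K(D) = D - √5 (K(D) = D - √(2² + 1²) = D - √(4 + 1) = D - √5)
-26 - 47*K(2) = -26 - 47*(2 - √5) = -26 + (-94 + 47*√5) = -120 + 47*√5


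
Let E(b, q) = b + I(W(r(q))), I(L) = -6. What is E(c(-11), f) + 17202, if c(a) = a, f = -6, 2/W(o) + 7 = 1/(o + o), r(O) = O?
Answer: 17185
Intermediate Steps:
W(o) = 2/(-7 + 1/(2*o)) (W(o) = 2/(-7 + 1/(o + o)) = 2/(-7 + 1/(2*o)))
E(b, q) = -6 + b (E(b, q) = b - 6 = -6 + b)
E(c(-11), f) + 17202 = (-6 - 11) + 17202 = -17 + 17202 = 17185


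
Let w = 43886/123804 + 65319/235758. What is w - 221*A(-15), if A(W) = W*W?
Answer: -60472670746964/1216157643 ≈ -49724.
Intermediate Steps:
A(W) = W²
w = 768051211/1216157643 (w = 43886*(1/123804) + 65319*(1/235758) = 21943/61902 + 21773/78586 = 768051211/1216157643 ≈ 0.63154)
w - 221*A(-15) = 768051211/1216157643 - 221*(-15)² = 768051211/1216157643 - 221*225 = 768051211/1216157643 - 49725 = -60472670746964/1216157643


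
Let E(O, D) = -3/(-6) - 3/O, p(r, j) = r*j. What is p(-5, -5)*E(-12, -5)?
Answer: 75/4 ≈ 18.750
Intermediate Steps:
p(r, j) = j*r
E(O, D) = 1/2 - 3/O (E(O, D) = -3*(-1/6) - 3/O = 1/2 - 3/O)
p(-5, -5)*E(-12, -5) = (-5*(-5))*((1/2)*(-6 - 12)/(-12)) = 25*((1/2)*(-1/12)*(-18)) = 25*(3/4) = 75/4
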